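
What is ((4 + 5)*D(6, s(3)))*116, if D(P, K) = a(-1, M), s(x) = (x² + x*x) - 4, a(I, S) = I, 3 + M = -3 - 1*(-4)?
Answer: -1044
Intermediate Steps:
M = -2 (M = -3 + (-3 - 1*(-4)) = -3 + (-3 + 4) = -3 + 1 = -2)
s(x) = -4 + 2*x² (s(x) = (x² + x²) - 4 = 2*x² - 4 = -4 + 2*x²)
D(P, K) = -1
((4 + 5)*D(6, s(3)))*116 = ((4 + 5)*(-1))*116 = (9*(-1))*116 = -9*116 = -1044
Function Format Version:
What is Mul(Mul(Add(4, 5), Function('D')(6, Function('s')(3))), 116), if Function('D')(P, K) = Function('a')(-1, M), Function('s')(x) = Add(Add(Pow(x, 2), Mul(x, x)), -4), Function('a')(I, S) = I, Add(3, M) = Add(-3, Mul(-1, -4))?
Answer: -1044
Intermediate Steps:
M = -2 (M = Add(-3, Add(-3, Mul(-1, -4))) = Add(-3, Add(-3, 4)) = Add(-3, 1) = -2)
Function('s')(x) = Add(-4, Mul(2, Pow(x, 2))) (Function('s')(x) = Add(Add(Pow(x, 2), Pow(x, 2)), -4) = Add(Mul(2, Pow(x, 2)), -4) = Add(-4, Mul(2, Pow(x, 2))))
Function('D')(P, K) = -1
Mul(Mul(Add(4, 5), Function('D')(6, Function('s')(3))), 116) = Mul(Mul(Add(4, 5), -1), 116) = Mul(Mul(9, -1), 116) = Mul(-9, 116) = -1044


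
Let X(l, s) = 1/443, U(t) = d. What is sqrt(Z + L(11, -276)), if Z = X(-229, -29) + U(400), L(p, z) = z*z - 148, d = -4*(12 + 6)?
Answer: sqrt(14906289487)/443 ≈ 275.60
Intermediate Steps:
d = -72 (d = -4*18 = -72)
U(t) = -72
X(l, s) = 1/443
L(p, z) = -148 + z**2 (L(p, z) = z**2 - 148 = -148 + z**2)
Z = -31895/443 (Z = 1/443 - 72 = -31895/443 ≈ -71.998)
sqrt(Z + L(11, -276)) = sqrt(-31895/443 + (-148 + (-276)**2)) = sqrt(-31895/443 + (-148 + 76176)) = sqrt(-31895/443 + 76028) = sqrt(33648509/443) = sqrt(14906289487)/443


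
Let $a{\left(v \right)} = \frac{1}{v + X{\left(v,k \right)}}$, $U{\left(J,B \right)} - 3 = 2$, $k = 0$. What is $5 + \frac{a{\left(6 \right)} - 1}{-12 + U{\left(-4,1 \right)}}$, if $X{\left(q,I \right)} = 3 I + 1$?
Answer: $\frac{251}{49} \approx 5.1225$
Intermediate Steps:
$X{\left(q,I \right)} = 1 + 3 I$
$U{\left(J,B \right)} = 5$ ($U{\left(J,B \right)} = 3 + 2 = 5$)
$a{\left(v \right)} = \frac{1}{1 + v}$ ($a{\left(v \right)} = \frac{1}{v + \left(1 + 3 \cdot 0\right)} = \frac{1}{v + \left(1 + 0\right)} = \frac{1}{v + 1} = \frac{1}{1 + v}$)
$5 + \frac{a{\left(6 \right)} - 1}{-12 + U{\left(-4,1 \right)}} = 5 + \frac{\frac{1}{1 + 6} - 1}{-12 + 5} = 5 + \frac{\frac{1}{7} - 1}{-7} = 5 + \left(\frac{1}{7} - 1\right) \left(- \frac{1}{7}\right) = 5 - - \frac{6}{49} = 5 + \frac{6}{49} = \frac{251}{49}$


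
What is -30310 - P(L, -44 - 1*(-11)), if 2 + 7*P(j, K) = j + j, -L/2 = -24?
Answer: -212264/7 ≈ -30323.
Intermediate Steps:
L = 48 (L = -2*(-24) = 48)
P(j, K) = -2/7 + 2*j/7 (P(j, K) = -2/7 + (j + j)/7 = -2/7 + (2*j)/7 = -2/7 + 2*j/7)
-30310 - P(L, -44 - 1*(-11)) = -30310 - (-2/7 + (2/7)*48) = -30310 - (-2/7 + 96/7) = -30310 - 1*94/7 = -30310 - 94/7 = -212264/7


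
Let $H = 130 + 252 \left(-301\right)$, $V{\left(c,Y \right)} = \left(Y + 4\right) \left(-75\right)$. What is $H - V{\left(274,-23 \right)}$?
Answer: $-77147$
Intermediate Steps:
$V{\left(c,Y \right)} = -300 - 75 Y$ ($V{\left(c,Y \right)} = \left(4 + Y\right) \left(-75\right) = -300 - 75 Y$)
$H = -75722$ ($H = 130 - 75852 = -75722$)
$H - V{\left(274,-23 \right)} = -75722 - \left(-300 - -1725\right) = -75722 - \left(-300 + 1725\right) = -75722 - 1425 = -77147$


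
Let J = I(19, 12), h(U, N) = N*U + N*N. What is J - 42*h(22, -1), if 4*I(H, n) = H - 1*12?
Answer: 3535/4 ≈ 883.75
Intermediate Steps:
h(U, N) = N² + N*U (h(U, N) = N*U + N² = N² + N*U)
I(H, n) = -3 + H/4 (I(H, n) = (H - 1*12)/4 = (H - 12)/4 = (-12 + H)/4 = -3 + H/4)
J = 7/4 (J = -3 + (¼)*19 = -3 + 19/4 = 7/4 ≈ 1.7500)
J - 42*h(22, -1) = 7/4 - (-42)*(-1 + 22) = 7/4 - (-42)*21 = 7/4 - 42*(-21) = 7/4 + 882 = 3535/4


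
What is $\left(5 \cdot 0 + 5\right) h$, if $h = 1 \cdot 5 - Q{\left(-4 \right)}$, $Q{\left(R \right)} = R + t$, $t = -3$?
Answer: $60$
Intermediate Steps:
$Q{\left(R \right)} = -3 + R$ ($Q{\left(R \right)} = R - 3 = -3 + R$)
$h = 12$ ($h = 1 \cdot 5 - \left(-3 - 4\right) = 5 - -7 = 5 + 7 = 12$)
$\left(5 \cdot 0 + 5\right) h = \left(5 \cdot 0 + 5\right) 12 = \left(0 + 5\right) 12 = 5 \cdot 12 = 60$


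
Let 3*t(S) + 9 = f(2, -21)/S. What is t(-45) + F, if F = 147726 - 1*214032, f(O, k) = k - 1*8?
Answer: -8951686/135 ≈ -66309.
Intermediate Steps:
f(O, k) = -8 + k (f(O, k) = k - 8 = -8 + k)
t(S) = -3 - 29/(3*S) (t(S) = -3 + ((-8 - 21)/S)/3 = -3 + (-29/S)/3 = -3 - 29/(3*S))
F = -66306 (F = 147726 - 214032 = -66306)
t(-45) + F = (-3 - 29/3/(-45)) - 66306 = (-3 - 29/3*(-1/45)) - 66306 = (-3 + 29/135) - 66306 = -376/135 - 66306 = -8951686/135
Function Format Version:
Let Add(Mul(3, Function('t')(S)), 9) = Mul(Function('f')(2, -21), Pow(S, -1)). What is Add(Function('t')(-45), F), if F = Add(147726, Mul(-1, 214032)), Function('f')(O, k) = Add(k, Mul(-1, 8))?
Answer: Rational(-8951686, 135) ≈ -66309.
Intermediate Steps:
Function('f')(O, k) = Add(-8, k) (Function('f')(O, k) = Add(k, -8) = Add(-8, k))
Function('t')(S) = Add(-3, Mul(Rational(-29, 3), Pow(S, -1))) (Function('t')(S) = Add(-3, Mul(Rational(1, 3), Mul(Add(-8, -21), Pow(S, -1)))) = Add(-3, Mul(Rational(1, 3), Mul(-29, Pow(S, -1)))) = Add(-3, Mul(Rational(-29, 3), Pow(S, -1))))
F = -66306 (F = Add(147726, -214032) = -66306)
Add(Function('t')(-45), F) = Add(Add(-3, Mul(Rational(-29, 3), Pow(-45, -1))), -66306) = Add(Add(-3, Mul(Rational(-29, 3), Rational(-1, 45))), -66306) = Add(Add(-3, Rational(29, 135)), -66306) = Add(Rational(-376, 135), -66306) = Rational(-8951686, 135)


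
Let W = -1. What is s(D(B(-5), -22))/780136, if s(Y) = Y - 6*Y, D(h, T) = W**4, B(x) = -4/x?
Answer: -5/780136 ≈ -6.4091e-6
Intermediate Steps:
D(h, T) = 1 (D(h, T) = (-1)**4 = 1)
s(Y) = -5*Y
s(D(B(-5), -22))/780136 = -5*1/780136 = -5/780136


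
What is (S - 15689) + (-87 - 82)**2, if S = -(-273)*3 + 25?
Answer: 13716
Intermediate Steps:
S = 844 (S = -91*(-9) + 25 = 819 + 25 = 844)
(S - 15689) + (-87 - 82)**2 = (844 - 15689) + (-87 - 82)**2 = -14845 + (-169)**2 = -14845 + 28561 = 13716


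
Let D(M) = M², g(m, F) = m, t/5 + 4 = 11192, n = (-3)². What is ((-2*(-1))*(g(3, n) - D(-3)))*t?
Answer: -671280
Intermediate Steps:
n = 9
t = 55940 (t = -20 + 5*11192 = -20 + 55960 = 55940)
((-2*(-1))*(g(3, n) - D(-3)))*t = ((-2*(-1))*(3 - 1*(-3)²))*55940 = (2*(3 - 1*9))*55940 = (2*(3 - 9))*55940 = (2*(-6))*55940 = -12*55940 = -671280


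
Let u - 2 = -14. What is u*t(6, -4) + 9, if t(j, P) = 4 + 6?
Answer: -111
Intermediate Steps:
t(j, P) = 10
u = -12 (u = 2 - 14 = -12)
u*t(6, -4) + 9 = -12*10 + 9 = -120 + 9 = -111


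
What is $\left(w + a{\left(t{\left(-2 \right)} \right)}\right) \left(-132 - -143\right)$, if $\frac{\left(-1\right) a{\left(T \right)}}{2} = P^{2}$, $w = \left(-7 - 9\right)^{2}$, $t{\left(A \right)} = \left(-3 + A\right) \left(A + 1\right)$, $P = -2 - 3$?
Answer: $2266$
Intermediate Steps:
$P = -5$
$t{\left(A \right)} = \left(1 + A\right) \left(-3 + A\right)$ ($t{\left(A \right)} = \left(-3 + A\right) \left(1 + A\right) = \left(1 + A\right) \left(-3 + A\right)$)
$w = 256$ ($w = \left(-16\right)^{2} = 256$)
$a{\left(T \right)} = -50$ ($a{\left(T \right)} = - 2 \left(-5\right)^{2} = \left(-2\right) 25 = -50$)
$\left(w + a{\left(t{\left(-2 \right)} \right)}\right) \left(-132 - -143\right) = \left(256 - 50\right) \left(-132 - -143\right) = 206 \left(-132 + 143\right) = 206 \cdot 11 = 2266$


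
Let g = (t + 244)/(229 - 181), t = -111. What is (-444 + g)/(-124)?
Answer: 21179/5952 ≈ 3.5583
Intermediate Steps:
g = 133/48 (g = (-111 + 244)/(229 - 181) = 133/48 ≈ 2.7708)
(-444 + g)/(-124) = (-444 + 133/48)/(-124) = -21179/48*(-1/124) = 21179/5952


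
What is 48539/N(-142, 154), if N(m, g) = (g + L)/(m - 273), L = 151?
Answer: -4028737/61 ≈ -66045.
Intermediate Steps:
N(m, g) = (151 + g)/(-273 + m) (N(m, g) = (g + 151)/(m - 273) = (151 + g)/(-273 + m))
48539/N(-142, 154) = 48539/(((151 + 154)/(-273 - 142))) = 48539/((305/(-415))) = 48539/((-1/415*305)) = 48539/(-61/83) = 48539*(-83/61) = -4028737/61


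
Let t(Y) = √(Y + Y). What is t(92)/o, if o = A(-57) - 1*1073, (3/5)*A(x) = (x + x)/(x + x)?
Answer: -3*√46/1607 ≈ -0.012661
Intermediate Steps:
A(x) = 5/3 (A(x) = 5*((x + x)/(x + x))/3 = 5*((2*x)/((2*x)))/3 = 5*((2*x)*(1/(2*x)))/3 = (5/3)*1 = 5/3)
o = -3214/3 (o = 5/3 - 1*1073 = 5/3 - 1073 = -3214/3 ≈ -1071.3)
t(Y) = √2*√Y (t(Y) = √(2*Y) = √2*√Y)
t(92)/o = (√2*√92)/(-3214/3) = (√2*(2*√23))*(-3/3214) = (2*√46)*(-3/3214) = -3*√46/1607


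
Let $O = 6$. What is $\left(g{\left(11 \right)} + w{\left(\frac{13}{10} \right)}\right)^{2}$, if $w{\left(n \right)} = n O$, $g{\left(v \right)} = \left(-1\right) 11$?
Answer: $\frac{256}{25} \approx 10.24$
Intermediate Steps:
$g{\left(v \right)} = -11$
$w{\left(n \right)} = 6 n$ ($w{\left(n \right)} = n 6 = 6 n$)
$\left(g{\left(11 \right)} + w{\left(\frac{13}{10} \right)}\right)^{2} = \left(-11 + 6 \cdot \frac{13}{10}\right)^{2} = \left(-11 + \frac{39}{5}\right)^{2} = \left(- \frac{16}{5}\right)^{2} = \frac{256}{25}$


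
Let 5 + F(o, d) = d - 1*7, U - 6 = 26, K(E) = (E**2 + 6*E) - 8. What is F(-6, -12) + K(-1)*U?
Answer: -440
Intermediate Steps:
K(E) = -8 + E**2 + 6*E
U = 32 (U = 6 + 26 = 32)
F(o, d) = -12 + d (F(o, d) = -5 + (d - 1*7) = -5 + (d - 7) = -5 + (-7 + d) = -12 + d)
F(-6, -12) + K(-1)*U = (-12 - 12) + (-8 + (-1)**2 + 6*(-1))*32 = -24 + (-8 + 1 - 6)*32 = -24 - 13*32 = -24 - 416 = -440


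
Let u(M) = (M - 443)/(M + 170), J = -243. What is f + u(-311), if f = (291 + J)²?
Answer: 325618/141 ≈ 2309.3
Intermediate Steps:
u(M) = (-443 + M)/(170 + M)
f = 2304 (f = (291 - 243)² = 48² = 2304)
f + u(-311) = 2304 + (-443 - 311)/(170 - 311) = 2304 - 754/(-141) = 2304 - 1/141*(-754) = 2304 + 754/141 = 325618/141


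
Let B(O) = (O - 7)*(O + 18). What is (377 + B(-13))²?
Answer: 76729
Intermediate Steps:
B(O) = (-7 + O)*(18 + O)
(377 + B(-13))² = (377 + (-126 + (-13)² + 11*(-13)))² = (377 + (-126 + 169 - 143))² = (377 - 100)² = 277² = 76729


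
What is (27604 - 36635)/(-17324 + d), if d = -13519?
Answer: 9031/30843 ≈ 0.29281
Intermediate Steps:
(27604 - 36635)/(-17324 + d) = (27604 - 36635)/(-17324 - 13519) = -9031/(-30843) = -9031*(-1/30843) = 9031/30843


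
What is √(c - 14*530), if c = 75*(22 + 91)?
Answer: √1055 ≈ 32.481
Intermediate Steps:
c = 8475 (c = 75*113 = 8475)
√(c - 14*530) = √(8475 - 14*530) = √(8475 - 7420) = √1055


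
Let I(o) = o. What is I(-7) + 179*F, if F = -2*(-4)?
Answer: 1425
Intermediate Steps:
F = 8
I(-7) + 179*F = -7 + 179*8 = -7 + 1432 = 1425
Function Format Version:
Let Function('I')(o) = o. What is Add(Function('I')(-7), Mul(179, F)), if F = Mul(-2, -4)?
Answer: 1425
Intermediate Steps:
F = 8
Add(Function('I')(-7), Mul(179, F)) = Add(-7, Mul(179, 8)) = Add(-7, 1432) = 1425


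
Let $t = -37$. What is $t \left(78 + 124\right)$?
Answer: $-7474$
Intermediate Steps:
$t \left(78 + 124\right) = - 37 \left(78 + 124\right) = \left(-37\right) 202 = -7474$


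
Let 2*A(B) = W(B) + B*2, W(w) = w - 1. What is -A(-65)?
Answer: 98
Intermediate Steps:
W(w) = -1 + w
A(B) = -½ + 3*B/2 (A(B) = ((-1 + B) + B*2)/2 = ((-1 + B) + 2*B)/2 = (-1 + 3*B)/2 = -½ + 3*B/2)
-A(-65) = -(-½ + (3/2)*(-65)) = -(-½ - 195/2) = -1*(-98) = 98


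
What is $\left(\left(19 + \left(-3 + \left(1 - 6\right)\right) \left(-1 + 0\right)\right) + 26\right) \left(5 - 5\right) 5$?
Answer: $0$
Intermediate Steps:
$\left(\left(19 + \left(-3 + \left(1 - 6\right)\right) \left(-1 + 0\right)\right) + 26\right) \left(5 - 5\right) 5 = \left(\left(19 + \left(-3 + \left(1 - 6\right)\right) \left(-1\right)\right) + 26\right) 0 \cdot 5 = \left(\left(19 + \left(-3 - 5\right) \left(-1\right)\right) + 26\right) 0 = \left(\left(19 - -8\right) + 26\right) 0 = \left(\left(19 + 8\right) + 26\right) 0 = \left(27 + 26\right) 0 = 53 \cdot 0 = 0$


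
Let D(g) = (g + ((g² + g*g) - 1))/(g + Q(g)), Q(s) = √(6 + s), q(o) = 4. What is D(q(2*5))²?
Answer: 1225/(4 + √10)² ≈ 23.880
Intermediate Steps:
D(g) = (-1 + g + 2*g²)/(g + √(6 + g)) (D(g) = (g + ((g² + g*g) - 1))/(g + √(6 + g)) = (g + ((g² + g²) - 1))/(g + √(6 + g)) = (g + (2*g² - 1))/(g + √(6 + g)) = (g + (-1 + 2*g²))/(g + √(6 + g)) = (-1 + g + 2*g²)/(g + √(6 + g)))
D(q(2*5))² = ((-1 + 4 + 2*4²)/(4 + √(6 + 4)))² = ((-1 + 4 + 2*16)/(4 + √10))² = ((-1 + 4 + 32)/(4 + √10))² = (35/(4 + √10))² = 1225/(4 + √10)²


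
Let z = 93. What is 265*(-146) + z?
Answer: -38597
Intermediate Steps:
265*(-146) + z = 265*(-146) + 93 = -38690 + 93 = -38597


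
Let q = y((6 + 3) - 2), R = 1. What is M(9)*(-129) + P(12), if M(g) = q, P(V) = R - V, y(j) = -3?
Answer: 376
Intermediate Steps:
q = -3
P(V) = 1 - V
M(g) = -3
M(9)*(-129) + P(12) = -3*(-129) + (1 - 1*12) = 387 + (1 - 12) = 387 - 11 = 376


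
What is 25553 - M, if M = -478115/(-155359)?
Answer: 3969410412/155359 ≈ 25550.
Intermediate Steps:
M = 478115/155359 (M = -478115*(-1/155359) = 478115/155359 ≈ 3.0775)
25553 - M = 25553 - 1*478115/155359 = 25553 - 478115/155359 = 3969410412/155359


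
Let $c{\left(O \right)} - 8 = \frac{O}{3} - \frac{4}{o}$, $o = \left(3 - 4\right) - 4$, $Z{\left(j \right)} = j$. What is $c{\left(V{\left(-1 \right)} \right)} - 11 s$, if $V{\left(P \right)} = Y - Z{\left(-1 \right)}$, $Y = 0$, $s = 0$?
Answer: $\frac{137}{15} \approx 9.1333$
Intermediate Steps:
$V{\left(P \right)} = 1$ ($V{\left(P \right)} = 0 - -1 = 0 + 1 = 1$)
$o = -5$ ($o = \left(3 - 4\right) - 4 = -1 - 4 = -5$)
$c{\left(O \right)} = \frac{44}{5} + \frac{O}{3}$ ($c{\left(O \right)} = 8 + \left(\frac{O}{3} - \frac{4}{-5}\right) = 8 + \left(O \frac{1}{3} - - \frac{4}{5}\right) = 8 + \left(\frac{O}{3} + \frac{4}{5}\right) = 8 + \left(\frac{4}{5} + \frac{O}{3}\right) = \frac{44}{5} + \frac{O}{3}$)
$c{\left(V{\left(-1 \right)} \right)} - 11 s = \left(\frac{44}{5} + \frac{1}{3} \cdot 1\right) - 0 = \left(\frac{44}{5} + \frac{1}{3}\right) + 0 = \frac{137}{15} + 0 = \frac{137}{15}$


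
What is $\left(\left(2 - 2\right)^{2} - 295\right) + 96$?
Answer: $-199$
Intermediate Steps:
$\left(\left(2 - 2\right)^{2} - 295\right) + 96 = \left(0^{2} - 295\right) + 96 = \left(0 - 295\right) + 96 = -295 + 96 = -199$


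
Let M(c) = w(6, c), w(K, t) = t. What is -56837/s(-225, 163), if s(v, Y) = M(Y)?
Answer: -56837/163 ≈ -348.69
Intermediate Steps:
M(c) = c
s(v, Y) = Y
-56837/s(-225, 163) = -56837/163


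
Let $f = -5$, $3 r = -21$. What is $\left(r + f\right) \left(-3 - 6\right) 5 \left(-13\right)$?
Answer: $-7020$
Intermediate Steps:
$r = -7$ ($r = \frac{1}{3} \left(-21\right) = -7$)
$\left(r + f\right) \left(-3 - 6\right) 5 \left(-13\right) = \left(-7 - 5\right) \left(-3 - 6\right) 5 \left(-13\right) = \left(-12\right) \left(-9\right) 5 \left(-13\right) = 108 \cdot 5 \left(-13\right) = 540 \left(-13\right) = -7020$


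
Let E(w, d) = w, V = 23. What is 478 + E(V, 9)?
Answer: 501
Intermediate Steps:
478 + E(V, 9) = 478 + 23 = 501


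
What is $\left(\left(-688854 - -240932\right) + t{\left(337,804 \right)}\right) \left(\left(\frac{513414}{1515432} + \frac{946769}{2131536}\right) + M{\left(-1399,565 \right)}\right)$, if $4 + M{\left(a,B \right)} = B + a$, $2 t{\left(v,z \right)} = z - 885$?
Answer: $\frac{100954945070081426425}{269183155296} \approx 3.7504 \cdot 10^{8}$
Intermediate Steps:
$t{\left(v,z \right)} = - \frac{885}{2} + \frac{z}{2}$ ($t{\left(v,z \right)} = \frac{z - 885}{2} = \frac{-885 + z}{2} = - \frac{885}{2} + \frac{z}{2}$)
$M{\left(a,B \right)} = -4 + B + a$ ($M{\left(a,B \right)} = -4 + \left(B + a\right) = -4 + B + a$)
$\left(\left(-688854 - -240932\right) + t{\left(337,804 \right)}\right) \left(\left(\frac{513414}{1515432} + \frac{946769}{2131536}\right) + M{\left(-1399,565 \right)}\right) = \left(\left(-688854 - -240932\right) + \left(- \frac{885}{2} + \frac{1}{2} \cdot 804\right)\right) \left(\left(\frac{513414}{1515432} + \frac{946769}{2131536}\right) - 838\right) = \left(\left(-688854 + 240932\right) + \left(- \frac{885}{2} + 402\right)\right) \left(\left(513414 \cdot \frac{1}{1515432} + 946769 \cdot \frac{1}{2131536}\right) - 838\right) = \left(-447922 - \frac{81}{2}\right) \left(\left(\frac{85569}{252572} + \frac{946769}{2131536}\right) - 838\right) = - \frac{895925 \left(\frac{105380185963}{134591577648} - 838\right)}{2} = \left(- \frac{895925}{2}\right) \left(- \frac{112682361883061}{134591577648}\right) = \frac{100954945070081426425}{269183155296}$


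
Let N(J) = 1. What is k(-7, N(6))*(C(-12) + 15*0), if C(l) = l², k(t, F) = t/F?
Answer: -1008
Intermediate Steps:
k(-7, N(6))*(C(-12) + 15*0) = (-7/1)*((-12)² + 15*0) = (-7*1)*(144 + 0) = -7*144 = -1008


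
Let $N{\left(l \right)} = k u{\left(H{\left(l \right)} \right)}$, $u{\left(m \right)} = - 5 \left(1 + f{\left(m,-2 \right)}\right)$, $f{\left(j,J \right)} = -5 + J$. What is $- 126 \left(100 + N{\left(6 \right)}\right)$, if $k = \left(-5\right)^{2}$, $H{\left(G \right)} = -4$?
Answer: $-107100$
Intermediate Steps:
$k = 25$
$u{\left(m \right)} = 30$ ($u{\left(m \right)} = - 5 \left(1 - 7\right) = \left(-5\right) \left(-6\right) = 30$)
$N{\left(l \right)} = 750$ ($N{\left(l \right)} = 25 \cdot 30 = 750$)
$- 126 \left(100 + N{\left(6 \right)}\right) = - 126 \left(100 + 750\right) = \left(-126\right) 850 = -107100$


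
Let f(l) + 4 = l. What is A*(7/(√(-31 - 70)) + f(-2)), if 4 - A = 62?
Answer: 348 + 406*I*√101/101 ≈ 348.0 + 40.398*I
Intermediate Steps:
A = -58 (A = 4 - 1*62 = 4 - 62 = -58)
f(l) = -4 + l
A*(7/(√(-31 - 70)) + f(-2)) = -58*(7/(√(-31 - 70)) + (-4 - 2)) = -58*(7/(√(-101)) - 6) = -58*(7/((I*√101)) - 6) = -58*(7*(-I*√101/101) - 6) = -58*(-7*I*√101/101 - 6) = -58*(-6 - 7*I*√101/101) = 348 + 406*I*√101/101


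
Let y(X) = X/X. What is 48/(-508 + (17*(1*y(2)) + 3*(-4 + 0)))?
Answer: -48/503 ≈ -0.095427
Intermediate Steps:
y(X) = 1
48/(-508 + (17*(1*y(2)) + 3*(-4 + 0))) = 48/(-508 + (17*(1*1) + 3*(-4 + 0))) = 48/(-508 + (17*1 + 3*(-4))) = 48/(-508 + (17 - 12)) = 48/(-508 + 5) = 48/(-503) = 48*(-1/503) = -48/503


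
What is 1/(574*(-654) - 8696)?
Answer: -1/384092 ≈ -2.6035e-6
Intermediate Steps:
1/(574*(-654) - 8696) = 1/(-375396 - 8696) = 1/(-384092) = -1/384092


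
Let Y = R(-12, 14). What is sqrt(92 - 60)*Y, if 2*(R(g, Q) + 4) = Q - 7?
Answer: -2*sqrt(2) ≈ -2.8284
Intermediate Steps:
R(g, Q) = -15/2 + Q/2 (R(g, Q) = -4 + (Q - 7)/2 = -4 + (-7 + Q)/2 = -4 + (-7/2 + Q/2) = -15/2 + Q/2)
Y = -1/2 (Y = -15/2 + (1/2)*14 = -15/2 + 7 = -1/2 ≈ -0.50000)
sqrt(92 - 60)*Y = sqrt(92 - 60)*(-1/2) = sqrt(32)*(-1/2) = (4*sqrt(2))*(-1/2) = -2*sqrt(2)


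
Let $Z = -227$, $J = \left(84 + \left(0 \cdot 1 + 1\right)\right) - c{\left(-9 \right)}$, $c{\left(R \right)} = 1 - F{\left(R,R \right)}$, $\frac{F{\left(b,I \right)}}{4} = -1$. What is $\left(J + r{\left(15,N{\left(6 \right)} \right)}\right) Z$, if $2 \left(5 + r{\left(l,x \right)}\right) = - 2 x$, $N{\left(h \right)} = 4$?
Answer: $-16117$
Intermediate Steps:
$F{\left(b,I \right)} = -4$ ($F{\left(b,I \right)} = 4 \left(-1\right) = -4$)
$r{\left(l,x \right)} = -5 - x$ ($r{\left(l,x \right)} = -5 + \frac{\left(-2\right) x}{2} = -5 - x$)
$c{\left(R \right)} = 5$ ($c{\left(R \right)} = 1 - -4 = 1 + 4 = 5$)
$J = 80$ ($J = \left(84 + \left(0 \cdot 1 + 1\right)\right) - 5 = \left(84 + \left(0 + 1\right)\right) - 5 = \left(84 + 1\right) - 5 = 85 - 5 = 80$)
$\left(J + r{\left(15,N{\left(6 \right)} \right)}\right) Z = \left(80 - 9\right) \left(-227\right) = 71 \left(-227\right) = -16117$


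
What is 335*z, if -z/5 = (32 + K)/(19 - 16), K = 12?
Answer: -73700/3 ≈ -24567.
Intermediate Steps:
z = -220/3 (z = -5*(32 + 12)/(19 - 16) = -220/3 ≈ -73.333)
335*z = 335*(-220/3) = -73700/3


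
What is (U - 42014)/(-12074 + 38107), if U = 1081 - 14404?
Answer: -55337/26033 ≈ -2.1256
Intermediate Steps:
U = -13323
(U - 42014)/(-12074 + 38107) = (-13323 - 42014)/(-12074 + 38107) = -55337/26033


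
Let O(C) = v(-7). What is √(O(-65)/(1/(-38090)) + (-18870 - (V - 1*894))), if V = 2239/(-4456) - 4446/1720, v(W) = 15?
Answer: I*√135226130063535830/479020 ≈ 767.67*I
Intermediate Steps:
O(C) = 15
V = -2957807/958040 (V = 2239*(-1/4456) - 4446*1/1720 = -2239/4456 - 2223/860 = -2957807/958040 ≈ -3.0874)
√(O(-65)/(1/(-38090)) + (-18870 - (V - 1*894))) = √(15/(1/(-38090)) + (-18870 - (-2957807/958040 - 1*894))) = √(15/(-1/38090) + (-18870 - (-2957807/958040 - 894))) = √(15*(-38090) + (-18870 - 1*(-859445567/958040))) = √(-571350 + (-18870 + 859445567/958040)) = √(-571350 - 17218769233/958040) = √(-564594923233/958040) = I*√135226130063535830/479020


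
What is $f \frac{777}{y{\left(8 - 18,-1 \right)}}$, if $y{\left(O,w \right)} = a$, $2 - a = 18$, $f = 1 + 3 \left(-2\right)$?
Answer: $\frac{3885}{16} \approx 242.81$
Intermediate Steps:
$f = -5$ ($f = 1 - 6 = -5$)
$a = -16$ ($a = 2 - 18 = -16$)
$y{\left(O,w \right)} = -16$
$f \frac{777}{y{\left(8 - 18,-1 \right)}} = - 5 \frac{777}{-16} = - 5 \cdot 777 \left(- \frac{1}{16}\right) = \left(-5\right) \left(- \frac{777}{16}\right) = \frac{3885}{16}$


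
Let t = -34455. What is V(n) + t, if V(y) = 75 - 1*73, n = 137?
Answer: -34453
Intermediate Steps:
V(y) = 2 (V(y) = 75 - 73 = 2)
V(n) + t = 2 - 34455 = -34453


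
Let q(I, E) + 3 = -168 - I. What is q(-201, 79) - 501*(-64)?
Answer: 32094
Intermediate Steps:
q(I, E) = -171 - I (q(I, E) = -3 + (-168 - I) = -171 - I)
q(-201, 79) - 501*(-64) = (-171 - 1*(-201)) - 501*(-64) = (-171 + 201) + 32064 = 30 + 32064 = 32094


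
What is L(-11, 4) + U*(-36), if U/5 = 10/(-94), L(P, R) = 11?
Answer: 1417/47 ≈ 30.149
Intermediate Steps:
U = -25/47 (U = 5*(10/(-94)) = 5*(10*(-1/94)) = 5*(-5/47) = -25/47 ≈ -0.53191)
L(-11, 4) + U*(-36) = 11 - 25/47*(-36) = 11 + 900/47 = 1417/47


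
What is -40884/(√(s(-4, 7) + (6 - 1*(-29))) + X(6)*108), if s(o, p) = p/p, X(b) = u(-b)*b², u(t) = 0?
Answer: -6814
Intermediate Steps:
X(b) = 0 (X(b) = 0*b² = 0)
s(o, p) = 1
-40884/(√(s(-4, 7) + (6 - 1*(-29))) + X(6)*108) = -40884/(√(1 + (6 - 1*(-29))) + 0*108) = -40884/(√(1 + (6 + 29)) + 0) = -40884/(√(1 + 35) + 0) = -40884/(√36 + 0) = -40884/(6 + 0) = -40884/6 = -40884*⅙ = -6814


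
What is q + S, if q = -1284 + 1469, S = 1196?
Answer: 1381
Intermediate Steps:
q = 185
q + S = 185 + 1196 = 1381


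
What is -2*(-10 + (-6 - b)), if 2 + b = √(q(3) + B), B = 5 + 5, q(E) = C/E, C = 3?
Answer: 28 + 2*√11 ≈ 34.633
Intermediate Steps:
q(E) = 3/E
B = 10
b = -2 + √11 (b = -2 + √(3/3 + 10) = -2 + √(3*(⅓) + 10) = -2 + √(1 + 10) = -2 + √11 ≈ 1.3166)
-2*(-10 + (-6 - b)) = -2*(-10 + (-6 - (-2 + √11))) = -2*(-10 + (-6 + (2 - √11))) = -2*(-10 + (-4 - √11)) = -2*(-14 - √11) = 28 + 2*√11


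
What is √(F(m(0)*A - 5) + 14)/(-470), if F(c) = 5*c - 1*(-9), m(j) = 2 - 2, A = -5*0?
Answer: -I*√2/470 ≈ -0.003009*I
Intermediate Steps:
A = 0
m(j) = 0
F(c) = 9 + 5*c (F(c) = 5*c + 9 = 9 + 5*c)
√(F(m(0)*A - 5) + 14)/(-470) = √((9 + 5*(0*0 - 5)) + 14)/(-470) = √((9 + 5*(0 - 5)) + 14)*(-1/470) = √((9 + 5*(-5)) + 14)*(-1/470) = √((9 - 25) + 14)*(-1/470) = √(-16 + 14)*(-1/470) = √(-2)*(-1/470) = (I*√2)*(-1/470) = -I*√2/470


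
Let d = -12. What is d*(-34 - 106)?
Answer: 1680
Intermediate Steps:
d*(-34 - 106) = -12*(-34 - 106) = -12*(-140) = 1680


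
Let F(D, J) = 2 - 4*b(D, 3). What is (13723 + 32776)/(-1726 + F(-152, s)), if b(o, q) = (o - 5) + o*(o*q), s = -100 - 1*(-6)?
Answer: -46499/278344 ≈ -0.16706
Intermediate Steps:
s = -94 (s = -100 + 6 = -94)
b(o, q) = -5 + o + q*o² (b(o, q) = (-5 + o) + q*o² = -5 + o + q*o²)
F(D, J) = 22 - 12*D² - 4*D (F(D, J) = 2 - 4*(-5 + D + 3*D²) = 2 + (20 - 12*D² - 4*D) = 22 - 12*D² - 4*D)
(13723 + 32776)/(-1726 + F(-152, s)) = (13723 + 32776)/(-1726 + (22 - 12*(-152)² - 4*(-152))) = 46499/(-1726 + (22 - 12*23104 + 608)) = 46499/(-1726 + (22 - 277248 + 608)) = 46499/(-1726 - 276618) = 46499/(-278344) = 46499*(-1/278344) = -46499/278344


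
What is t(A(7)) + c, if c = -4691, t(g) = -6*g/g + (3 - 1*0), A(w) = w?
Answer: -4694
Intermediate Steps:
t(g) = -3 (t(g) = -6*1 + (3 + 0) = -6 + 3 = -3)
t(A(7)) + c = -3 - 4691 = -4694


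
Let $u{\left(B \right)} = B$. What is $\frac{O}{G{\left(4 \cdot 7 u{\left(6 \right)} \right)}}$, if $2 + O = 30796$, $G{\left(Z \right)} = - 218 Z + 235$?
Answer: $- \frac{30794}{36389} \approx -0.84624$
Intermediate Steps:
$G{\left(Z \right)} = 235 - 218 Z$
$O = 30794$ ($O = -2 + 30796 = 30794$)
$\frac{O}{G{\left(4 \cdot 7 u{\left(6 \right)} \right)}} = \frac{30794}{235 - 218 \cdot 4 \cdot 7 \cdot 6} = \frac{30794}{235 - 218 \cdot 28 \cdot 6} = \frac{30794}{235 - 36624} = \frac{30794}{-36389} = 30794 \left(- \frac{1}{36389}\right) = - \frac{30794}{36389}$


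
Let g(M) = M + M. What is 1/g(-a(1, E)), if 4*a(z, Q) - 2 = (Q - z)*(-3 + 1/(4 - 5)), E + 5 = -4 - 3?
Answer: -1/27 ≈ -0.037037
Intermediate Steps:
E = -12 (E = -5 + (-4 - 3) = -5 - 7 = -12)
a(z, Q) = ½ + z - Q (a(z, Q) = ½ + ((Q - z)*(-3 + 1/(4 - 5)))/4 = ½ + ((Q - z)*(-3 + 1/(-1)))/4 = ½ + ((Q - z)*(-3 - 1))/4 = ½ + ((Q - z)*(-4))/4 = ½ + (-4*Q + 4*z)/4 = ½ + (z - Q) = ½ + z - Q)
g(M) = 2*M
1/g(-a(1, E)) = 1/(2*(-(½ + 1 - 1*(-12)))) = 1/(2*(-(½ + 1 + 12))) = 1/(2*(-1*27/2)) = 1/(2*(-27/2)) = 1/(-27) = -1/27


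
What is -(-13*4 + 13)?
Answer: 39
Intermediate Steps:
-(-13*4 + 13) = -(-52 + 13) = -1*(-39) = 39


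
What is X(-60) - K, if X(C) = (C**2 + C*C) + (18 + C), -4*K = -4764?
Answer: 5967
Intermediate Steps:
K = 1191 (K = -1/4*(-4764) = 1191)
X(C) = 18 + C + 2*C**2 (X(C) = (C**2 + C**2) + (18 + C) = 2*C**2 + (18 + C) = 18 + C + 2*C**2)
X(-60) - K = (18 - 60 + 2*(-60)**2) - 1*1191 = (18 - 60 + 2*3600) - 1191 = (18 - 60 + 7200) - 1191 = 7158 - 1191 = 5967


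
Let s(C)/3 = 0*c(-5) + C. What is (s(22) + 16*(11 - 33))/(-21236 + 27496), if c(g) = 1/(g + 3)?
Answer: -143/3130 ≈ -0.045687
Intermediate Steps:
c(g) = 1/(3 + g)
s(C) = 3*C (s(C) = 3*(0/(3 - 5) + C) = 3*(0/(-2) + C) = 3*(0*(-½) + C) = 3*(0 + C) = 3*C)
(s(22) + 16*(11 - 33))/(-21236 + 27496) = (3*22 + 16*(11 - 33))/(-21236 + 27496) = (66 + 16*(-22))/6260 = (66 - 352)*(1/6260) = -286*1/6260 = -143/3130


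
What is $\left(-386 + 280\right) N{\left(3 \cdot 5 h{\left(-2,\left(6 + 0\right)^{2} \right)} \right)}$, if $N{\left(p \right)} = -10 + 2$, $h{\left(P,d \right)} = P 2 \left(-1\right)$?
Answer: $848$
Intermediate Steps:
$h{\left(P,d \right)} = - 2 P$ ($h{\left(P,d \right)} = 2 P \left(-1\right) = - 2 P$)
$N{\left(p \right)} = -8$
$\left(-386 + 280\right) N{\left(3 \cdot 5 h{\left(-2,\left(6 + 0\right)^{2} \right)} \right)} = \left(-386 + 280\right) \left(-8\right) = \left(-106\right) \left(-8\right) = 848$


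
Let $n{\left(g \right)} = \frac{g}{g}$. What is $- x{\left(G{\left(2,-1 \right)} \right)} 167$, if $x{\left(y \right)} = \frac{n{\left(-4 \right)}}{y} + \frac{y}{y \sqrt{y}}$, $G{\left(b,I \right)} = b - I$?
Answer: $- \frac{167}{3} - \frac{167 \sqrt{3}}{3} \approx -152.08$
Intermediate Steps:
$n{\left(g \right)} = 1$
$x{\left(y \right)} = \frac{1}{y} + \frac{1}{\sqrt{y}}$ ($x{\left(y \right)} = 1 \frac{1}{y} + \frac{y}{y \sqrt{y}} = \frac{1}{y} + \frac{y}{y^{\frac{3}{2}}} = \frac{1}{y} + \frac{1}{\sqrt{y}}$)
$- x{\left(G{\left(2,-1 \right)} \right)} 167 = - (\frac{1}{2 - -1} + \frac{1}{\sqrt{2 - -1}}) 167 = - (\frac{1}{2 + 1} + \frac{1}{\sqrt{2 + 1}}) 167 = - (\frac{1}{3} + \frac{1}{\sqrt{3}}) 167 = - (\frac{1}{3} + \frac{\sqrt{3}}{3}) 167 = \left(- \frac{1}{3} - \frac{\sqrt{3}}{3}\right) 167 = - \frac{167}{3} - \frac{167 \sqrt{3}}{3}$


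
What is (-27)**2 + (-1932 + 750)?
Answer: -453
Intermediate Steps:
(-27)**2 + (-1932 + 750) = 729 - 1182 = -453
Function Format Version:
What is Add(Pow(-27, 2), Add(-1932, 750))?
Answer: -453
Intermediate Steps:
Add(Pow(-27, 2), Add(-1932, 750)) = Add(729, -1182) = -453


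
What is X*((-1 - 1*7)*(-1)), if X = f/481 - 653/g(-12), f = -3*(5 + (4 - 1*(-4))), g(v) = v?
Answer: 48250/111 ≈ 434.68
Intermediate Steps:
f = -39 (f = -3*(5 + (4 + 4)) = -3*(5 + 8) = -3*13 = -39)
X = 24125/444 (X = -39/481 - 653/(-12) = -39*1/481 - 653*(-1/12) = -3/37 + 653/12 = 24125/444 ≈ 54.336)
X*((-1 - 1*7)*(-1)) = 24125*((-1 - 1*7)*(-1))/444 = 24125*((-1 - 7)*(-1))/444 = 24125*(-8*(-1))/444 = (24125/444)*8 = 48250/111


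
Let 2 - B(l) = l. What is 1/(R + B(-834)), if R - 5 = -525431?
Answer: -1/524590 ≈ -1.9062e-6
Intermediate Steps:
R = -525426 (R = 5 - 525431 = -525426)
B(l) = 2 - l
1/(R + B(-834)) = 1/(-525426 + (2 - 1*(-834))) = 1/(-525426 + (2 + 834)) = 1/(-525426 + 836) = 1/(-524590) = -1/524590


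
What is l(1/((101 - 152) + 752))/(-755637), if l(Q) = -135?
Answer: 45/251879 ≈ 0.00017866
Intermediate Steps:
l(1/((101 - 152) + 752))/(-755637) = -135/(-755637) = -135*(-1/755637) = 45/251879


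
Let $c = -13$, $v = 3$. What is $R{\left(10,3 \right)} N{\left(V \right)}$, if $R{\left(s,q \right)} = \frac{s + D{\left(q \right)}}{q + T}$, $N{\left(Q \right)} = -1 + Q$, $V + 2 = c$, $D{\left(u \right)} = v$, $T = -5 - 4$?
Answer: $\frac{104}{3} \approx 34.667$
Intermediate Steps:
$T = -9$ ($T = -5 - 4 = -9$)
$D{\left(u \right)} = 3$
$V = -15$ ($V = -2 - 13 = -15$)
$R{\left(s,q \right)} = \frac{3 + s}{-9 + q}$ ($R{\left(s,q \right)} = \frac{s + 3}{q - 9} = \frac{3 + s}{-9 + q}$)
$R{\left(10,3 \right)} N{\left(V \right)} = \frac{3 + 10}{-9 + 3} \left(-1 - 15\right) = \frac{1}{-6} \cdot 13 \left(-16\right) = \left(- \frac{1}{6}\right) 13 \left(-16\right) = \left(- \frac{13}{6}\right) \left(-16\right) = \frac{104}{3}$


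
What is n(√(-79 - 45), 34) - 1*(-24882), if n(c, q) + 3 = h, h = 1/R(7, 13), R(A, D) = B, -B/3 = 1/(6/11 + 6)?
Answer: 273645/11 ≈ 24877.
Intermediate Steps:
B = -11/24 (B = -3/(6/11 + 6) = -3/72/11 = -3*11/72 = -11/24 ≈ -0.45833)
R(A, D) = -11/24
h = -24/11 (h = 1/(-11/24) = -24/11 ≈ -2.1818)
n(c, q) = -57/11 (n(c, q) = -3 - 24/11 = -57/11)
n(√(-79 - 45), 34) - 1*(-24882) = -57/11 - 1*(-24882) = -57/11 + 24882 = 273645/11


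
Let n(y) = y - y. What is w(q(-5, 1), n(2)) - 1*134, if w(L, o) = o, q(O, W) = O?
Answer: -134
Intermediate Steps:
n(y) = 0
w(q(-5, 1), n(2)) - 1*134 = 0 - 1*134 = 0 - 134 = -134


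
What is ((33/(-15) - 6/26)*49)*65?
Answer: -7742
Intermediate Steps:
((33/(-15) - 6/26)*49)*65 = ((33*(-1/15) - 6*1/26)*49)*65 = ((-11/5 - 3/13)*49)*65 = -158/65*49*65 = -7742/65*65 = -7742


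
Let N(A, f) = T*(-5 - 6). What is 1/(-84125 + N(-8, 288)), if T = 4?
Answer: -1/84169 ≈ -1.1881e-5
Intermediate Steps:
N(A, f) = -44 (N(A, f) = 4*(-5 - 6) = 4*(-11) = -44)
1/(-84125 + N(-8, 288)) = 1/(-84125 - 44) = 1/(-84169) = -1/84169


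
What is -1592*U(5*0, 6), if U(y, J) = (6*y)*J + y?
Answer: 0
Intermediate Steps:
U(y, J) = y + 6*J*y (U(y, J) = 6*J*y + y = y + 6*J*y)
-1592*U(5*0, 6) = -1592*5*0*(1 + 6*6) = -0*(1 + 36) = -0*37 = -1592*0 = 0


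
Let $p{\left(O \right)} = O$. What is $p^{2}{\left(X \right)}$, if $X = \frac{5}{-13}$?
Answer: $\frac{25}{169} \approx 0.14793$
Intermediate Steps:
$X = - \frac{5}{13}$ ($X = 5 \left(- \frac{1}{13}\right) = - \frac{5}{13} \approx -0.38462$)
$p^{2}{\left(X \right)} = \left(- \frac{5}{13}\right)^{2} = \frac{25}{169}$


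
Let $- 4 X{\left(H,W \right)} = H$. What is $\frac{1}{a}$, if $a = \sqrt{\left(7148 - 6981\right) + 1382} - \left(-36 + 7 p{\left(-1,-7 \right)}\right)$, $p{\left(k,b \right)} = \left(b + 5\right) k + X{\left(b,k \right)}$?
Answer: $- \frac{156}{23263} + \frac{16 \sqrt{1549}}{23263} \approx 0.020364$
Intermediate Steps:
$X{\left(H,W \right)} = - \frac{H}{4}$
$p{\left(k,b \right)} = - \frac{b}{4} + k \left(5 + b\right)$ ($p{\left(k,b \right)} = \left(b + 5\right) k - \frac{b}{4} = \left(5 + b\right) k - \frac{b}{4} = k \left(5 + b\right) - \frac{b}{4} = - \frac{b}{4} + k \left(5 + b\right)$)
$a = \frac{39}{4} + \sqrt{1549}$ ($a = \sqrt{\left(7148 - 6981\right) + 1382} + \left(36 - 7 \left(5 \left(-1\right) - - \frac{7}{4} - -7\right)\right) = \sqrt{\left(7148 - 6981\right) + 1382} + \left(36 - 7 \left(-5 + \frac{7}{4} + 7\right)\right) = \sqrt{167 + 1382} + \left(36 - \frac{105}{4}\right) = \sqrt{1549} + \left(36 - \frac{105}{4}\right) = \sqrt{1549} + \frac{39}{4} = \frac{39}{4} + \sqrt{1549} \approx 49.107$)
$\frac{1}{a} = \frac{1}{\frac{39}{4} + \sqrt{1549}}$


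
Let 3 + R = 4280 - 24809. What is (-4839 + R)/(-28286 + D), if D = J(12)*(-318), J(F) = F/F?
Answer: 25371/28604 ≈ 0.88697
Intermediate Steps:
J(F) = 1
R = -20532 (R = -3 + (4280 - 24809) = -3 - 20529 = -20532)
D = -318 (D = 1*(-318) = -318)
(-4839 + R)/(-28286 + D) = (-4839 - 20532)/(-28286 - 318) = -25371/(-28604) = -25371*(-1/28604) = 25371/28604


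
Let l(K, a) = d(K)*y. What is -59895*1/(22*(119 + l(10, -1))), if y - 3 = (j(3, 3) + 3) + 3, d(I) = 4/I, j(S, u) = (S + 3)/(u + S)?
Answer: -1815/82 ≈ -22.134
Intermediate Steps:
j(S, u) = (3 + S)/(S + u)
y = 10 (y = 3 + (((3 + 3)/(3 + 3) + 3) + 3) = 3 + ((6/6 + 3) + 3) = 3 + (((1/6)*6 + 3) + 3) = 3 + ((1 + 3) + 3) = 3 + (4 + 3) = 3 + 7 = 10)
l(K, a) = 40/K (l(K, a) = (4/K)*10 = 40/K)
-59895*1/(22*(119 + l(10, -1))) = -59895*1/(22*(119 + 40/10)) = -59895*1/(22*(119 + 40*(1/10))) = -59895*1/(22*(119 + 4)) = -59895/(22*123) = -59895/2706 = -59895*1/2706 = -1815/82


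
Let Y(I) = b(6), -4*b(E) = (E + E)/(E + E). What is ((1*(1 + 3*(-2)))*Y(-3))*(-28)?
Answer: -35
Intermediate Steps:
b(E) = -¼ (b(E) = -(E + E)/(4*(E + E)) = -2*E/(4*(2*E)) = -2*E*1/(2*E)/4 = -¼*1 = -¼)
Y(I) = -¼
((1*(1 + 3*(-2)))*Y(-3))*(-28) = ((1*(1 + 3*(-2)))*(-¼))*(-28) = ((1*(1 - 6))*(-¼))*(-28) = ((1*(-5))*(-¼))*(-28) = -5*(-¼)*(-28) = (5/4)*(-28) = -35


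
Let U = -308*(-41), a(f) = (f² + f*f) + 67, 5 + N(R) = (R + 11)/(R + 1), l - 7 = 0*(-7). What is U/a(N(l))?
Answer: 101024/657 ≈ 153.77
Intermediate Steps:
l = 7 (l = 7 + 0*(-7) = 7 + 0 = 7)
N(R) = -5 + (11 + R)/(1 + R) (N(R) = -5 + (R + 11)/(R + 1) = -5 + (11 + R)/(1 + R))
a(f) = 67 + 2*f² (a(f) = (f² + f²) + 67 = 2*f² + 67 = 67 + 2*f²)
U = 12628
U/a(N(l)) = 12628/(67 + 2*(2*(3 - 2*7)/(1 + 7))²) = 12628/(67 + 2*(2*(3 - 14)/8)²) = 12628/(67 + 2*(2*(⅛)*(-11))²) = 12628/(67 + 2*(-11/4)²) = 12628/(67 + 2*(121/16)) = 12628/(67 + 121/8) = 12628/(657/8) = 12628*(8/657) = 101024/657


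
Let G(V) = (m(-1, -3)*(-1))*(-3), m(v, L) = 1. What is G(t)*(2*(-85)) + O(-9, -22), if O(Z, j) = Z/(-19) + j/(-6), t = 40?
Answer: -28834/57 ≈ -505.86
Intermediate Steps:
O(Z, j) = -j/6 - Z/19 (O(Z, j) = Z*(-1/19) + j*(-⅙) = -Z/19 - j/6 = -j/6 - Z/19)
G(V) = 3 (G(V) = (1*(-1))*(-3) = -1*(-3) = 3)
G(t)*(2*(-85)) + O(-9, -22) = 3*(2*(-85)) + (-⅙*(-22) - 1/19*(-9)) = 3*(-170) + (11/3 + 9/19) = -510 + 236/57 = -28834/57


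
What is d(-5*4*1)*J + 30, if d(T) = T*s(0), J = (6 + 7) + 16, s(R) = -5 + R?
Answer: 2930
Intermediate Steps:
J = 29 (J = 13 + 16 = 29)
d(T) = -5*T (d(T) = T*(-5 + 0) = T*(-5) = -5*T)
d(-5*4*1)*J + 30 = -5*(-5*4)*29 + 30 = -(-100)*29 + 30 = -5*(-20)*29 + 30 = 100*29 + 30 = 2900 + 30 = 2930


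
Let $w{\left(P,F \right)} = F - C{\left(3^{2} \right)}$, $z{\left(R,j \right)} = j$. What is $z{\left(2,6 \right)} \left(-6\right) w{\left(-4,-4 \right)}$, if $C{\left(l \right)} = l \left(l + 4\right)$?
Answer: $4356$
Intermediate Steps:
$C{\left(l \right)} = l \left(4 + l\right)$
$w{\left(P,F \right)} = -117 + F$ ($w{\left(P,F \right)} = F - 3^{2} \left(4 + 3^{2}\right) = F - 9 \left(4 + 9\right) = F - 9 \cdot 13 = F - 117 = -117 + F$)
$z{\left(2,6 \right)} \left(-6\right) w{\left(-4,-4 \right)} = 6 \left(-6\right) \left(-117 - 4\right) = \left(-36\right) \left(-121\right) = 4356$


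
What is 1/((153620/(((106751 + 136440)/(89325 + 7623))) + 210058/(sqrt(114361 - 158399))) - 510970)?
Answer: -292828886476275888895/131694425055616761532277471 + 6211610674516949*I*sqrt(44038)/263388850111233523064554942 ≈ -2.2235e-6 + 4.949e-9*I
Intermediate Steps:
1/((153620/(((106751 + 136440)/(89325 + 7623))) + 210058/(sqrt(114361 - 158399))) - 510970) = 1/((153620/((243191/96948)) + 210058/(sqrt(-44038))) - 510970) = 1/((153620/((243191*(1/96948))) + 210058/((I*sqrt(44038)))) - 510970) = 1/((153620/(243191/96948) + 210058*(-I*sqrt(44038)/44038)) - 510970) = 1/((153620*(96948/243191) - 105029*I*sqrt(44038)/22019) - 510970) = 1/((14893151760/243191 - 105029*I*sqrt(44038)/22019) - 510970) = 1/(-109370153510/243191 - 105029*I*sqrt(44038)/22019)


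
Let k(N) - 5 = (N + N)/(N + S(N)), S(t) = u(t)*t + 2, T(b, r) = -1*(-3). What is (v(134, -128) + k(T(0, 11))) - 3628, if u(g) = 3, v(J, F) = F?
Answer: -26254/7 ≈ -3750.6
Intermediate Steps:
T(b, r) = 3
S(t) = 2 + 3*t (S(t) = 3*t + 2 = 2 + 3*t)
k(N) = 5 + 2*N/(2 + 4*N) (k(N) = 5 + (N + N)/(N + (2 + 3*N)) = 5 + (2*N)/(2 + 4*N) = 5 + 2*N/(2 + 4*N))
(v(134, -128) + k(T(0, 11))) - 3628 = (-128 + (5 + 11*3)/(1 + 2*3)) - 3628 = (-128 + (5 + 33)/(1 + 6)) - 3628 = (-128 + 38/7) - 3628 = -858/7 - 3628 = -26254/7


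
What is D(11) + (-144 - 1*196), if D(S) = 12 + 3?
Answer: -325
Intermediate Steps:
D(S) = 15
D(11) + (-144 - 1*196) = 15 + (-144 - 1*196) = 15 + (-144 - 196) = 15 - 340 = -325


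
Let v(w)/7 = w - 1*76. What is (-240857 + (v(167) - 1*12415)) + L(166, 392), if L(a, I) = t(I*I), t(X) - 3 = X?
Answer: -98968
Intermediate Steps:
v(w) = -532 + 7*w (v(w) = 7*(w - 1*76) = 7*(w - 76) = 7*(-76 + w) = -532 + 7*w)
t(X) = 3 + X
L(a, I) = 3 + I**2 (L(a, I) = 3 + I*I = 3 + I**2)
(-240857 + (v(167) - 1*12415)) + L(166, 392) = (-240857 + ((-532 + 7*167) - 1*12415)) + (3 + 392**2) = (-240857 + ((-532 + 1169) - 12415)) + (3 + 153664) = (-240857 + (637 - 12415)) + 153667 = (-240857 - 11778) + 153667 = -252635 + 153667 = -98968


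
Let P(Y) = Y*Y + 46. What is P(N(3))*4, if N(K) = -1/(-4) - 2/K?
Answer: 6649/36 ≈ 184.69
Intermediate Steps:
N(K) = 1/4 - 2/K (N(K) = -1*(-1/4) - 2/K = 1/4 - 2/K)
P(Y) = 46 + Y**2 (P(Y) = Y**2 + 46 = 46 + Y**2)
P(N(3))*4 = (46 + ((1/4)*(-8 + 3)/3)**2)*4 = (46 + ((1/4)*(1/3)*(-5))**2)*4 = (46 + (-5/12)**2)*4 = (46 + 25/144)*4 = (6649/144)*4 = 6649/36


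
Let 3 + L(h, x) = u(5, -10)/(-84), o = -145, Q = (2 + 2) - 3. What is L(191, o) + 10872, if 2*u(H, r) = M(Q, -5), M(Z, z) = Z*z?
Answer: 1825997/168 ≈ 10869.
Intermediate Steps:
Q = 1 (Q = 4 - 3 = 1)
u(H, r) = -5/2 (u(H, r) = (1*(-5))/2 = (½)*(-5) = -5/2)
L(h, x) = -499/168 (L(h, x) = -3 - 5/2/(-84) = -3 - 5/2*(-1/84) = -3 + 5/168 = -499/168)
L(191, o) + 10872 = -499/168 + 10872 = 1825997/168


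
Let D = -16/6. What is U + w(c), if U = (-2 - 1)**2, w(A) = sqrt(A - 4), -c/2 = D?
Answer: 9 + 2*sqrt(3)/3 ≈ 10.155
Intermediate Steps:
D = -8/3 (D = -16*1/6 = -8/3 ≈ -2.6667)
c = 16/3 (c = -2*(-8/3) = 16/3 ≈ 5.3333)
w(A) = sqrt(-4 + A)
U = 9 (U = (-3)**2 = 9)
U + w(c) = 9 + sqrt(-4 + 16/3) = 9 + sqrt(4/3) = 9 + 2*sqrt(3)/3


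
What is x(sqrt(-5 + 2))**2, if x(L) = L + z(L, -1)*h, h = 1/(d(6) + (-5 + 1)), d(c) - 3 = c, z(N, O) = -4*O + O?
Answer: -66/25 + 6*I*sqrt(3)/5 ≈ -2.64 + 2.0785*I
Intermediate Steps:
z(N, O) = -3*O
d(c) = 3 + c
h = 1/5 (h = 1/((3 + 6) + (-5 + 1)) = 1/(9 - 4) = 1/5 ≈ 0.20000)
x(L) = 3/5 + L (x(L) = L - 3*(-1)*(1/5) = L + 3*(1/5) = L + 3/5 = 3/5 + L)
x(sqrt(-5 + 2))**2 = (3/5 + sqrt(-5 + 2))**2 = (3/5 + sqrt(-3))**2 = (3/5 + I*sqrt(3))**2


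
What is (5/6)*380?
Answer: 950/3 ≈ 316.67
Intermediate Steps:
(5/6)*380 = (5*(⅙))*380 = (⅚)*380 = 950/3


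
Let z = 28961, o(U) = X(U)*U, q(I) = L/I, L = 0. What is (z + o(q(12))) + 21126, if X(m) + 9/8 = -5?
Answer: 50087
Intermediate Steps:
q(I) = 0 (q(I) = 0/I = 0)
X(m) = -49/8 (X(m) = -9/8 - 5 = -49/8)
o(U) = -49*U/8
(z + o(q(12))) + 21126 = (28961 - 49/8*0) + 21126 = (28961 + 0) + 21126 = 28961 + 21126 = 50087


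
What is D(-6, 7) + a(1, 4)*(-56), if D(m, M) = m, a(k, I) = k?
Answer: -62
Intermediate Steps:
D(-6, 7) + a(1, 4)*(-56) = -6 + 1*(-56) = -6 - 56 = -62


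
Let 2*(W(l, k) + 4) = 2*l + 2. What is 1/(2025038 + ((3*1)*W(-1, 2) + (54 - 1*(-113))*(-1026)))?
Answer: 1/1853684 ≈ 5.3947e-7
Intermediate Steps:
W(l, k) = -3 + l (W(l, k) = -4 + (2*l + 2)/2 = -4 + (2 + 2*l)/2 = -4 + (1 + l) = -3 + l)
1/(2025038 + ((3*1)*W(-1, 2) + (54 - 1*(-113))*(-1026))) = 1/(2025038 + ((3*1)*(-3 - 1) + (54 - 1*(-113))*(-1026))) = 1/(2025038 + (3*(-4) + (54 + 113)*(-1026))) = 1/(2025038 + (-12 + 167*(-1026))) = 1/(2025038 + (-12 - 171342)) = 1/(2025038 - 171354) = 1/1853684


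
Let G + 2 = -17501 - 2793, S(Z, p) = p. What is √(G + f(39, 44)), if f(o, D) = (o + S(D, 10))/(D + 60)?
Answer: I*√54879110/52 ≈ 142.46*I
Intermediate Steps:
G = -20296 (G = -2 + (-17501 - 2793) = -2 - 20294 = -20296)
f(o, D) = (10 + o)/(60 + D) (f(o, D) = (o + 10)/(D + 60) = (10 + o)/(60 + D))
√(G + f(39, 44)) = √(-20296 + (10 + 39)/(60 + 44)) = √(-20296 + 49/104) = √(-2110735/104) = I*√54879110/52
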